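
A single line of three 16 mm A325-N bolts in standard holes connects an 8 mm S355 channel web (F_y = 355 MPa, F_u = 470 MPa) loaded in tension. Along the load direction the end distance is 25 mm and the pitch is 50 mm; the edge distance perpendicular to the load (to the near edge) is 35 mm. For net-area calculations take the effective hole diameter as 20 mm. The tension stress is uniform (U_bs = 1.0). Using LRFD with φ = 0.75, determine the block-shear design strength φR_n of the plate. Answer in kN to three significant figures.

197 kN

Shear plane L_v = 25 + 2·50 = 125 mm; A_gv = 125 × 8 = 1000 mm².
A_nv = (125 − 2.5·20) × 8 = 600 mm².
A_nt = (35 − 0.5·20) × 8 = 200 mm².
0.6 F_u A_nv = 169.2 kN; 0.6 F_y A_gv = 213 kN → shear rupture governs the shear term.
R_n = 169.2 + 1.0 × 470 × 200 / 1000 = 263.2 kN.
Design strength φR_n = 0.75 × 263.2 = 197 kN.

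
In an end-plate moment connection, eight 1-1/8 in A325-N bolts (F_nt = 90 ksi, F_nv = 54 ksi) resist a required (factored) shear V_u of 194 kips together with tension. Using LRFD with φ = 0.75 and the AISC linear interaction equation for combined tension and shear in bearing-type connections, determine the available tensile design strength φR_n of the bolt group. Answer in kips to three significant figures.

A_b = π·1.125²/4 = 0.994 in²; f_rv = 194 / (8 × 0.994) = 24.4 ksi.
F'_nt = 1.3 F_nt − (F_nt / φF_nv) f_rv = 1.3·90 − (90/(0.75·54))·24.4 = 62.79 ksi, capped at F_nt → F'_nt = 62.79 ksi.
R_n = F'_nt · A_b · n = 62.79 × 0.994 × 8 = 499.3 kips.
Design strength φR_n = 0.75 × 499.3 = 374 kips.

374 kips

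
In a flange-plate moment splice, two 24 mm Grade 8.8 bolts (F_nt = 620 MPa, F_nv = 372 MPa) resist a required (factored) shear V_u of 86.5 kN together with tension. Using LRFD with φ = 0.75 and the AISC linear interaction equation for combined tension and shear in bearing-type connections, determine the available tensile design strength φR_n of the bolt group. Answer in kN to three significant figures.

403 kN

A_b = π·24²/4 = 452.4 mm²; f_rv = 86.5 × 1000 / (2 × 452.4) = 95.6 MPa.
F'_nt = 1.3 F_nt − (F_nt / φF_nv) f_rv = 1.3·620 − (620/(0.75·372))·95.6 = 593.5 MPa, capped at F_nt → F'_nt = 593.5 MPa.
R_n = F'_nt · A_b · n = 593.5 × 452.4 × 2 / 1000 = 537 kN.
Design strength φR_n = 0.75 × 537 = 403 kN.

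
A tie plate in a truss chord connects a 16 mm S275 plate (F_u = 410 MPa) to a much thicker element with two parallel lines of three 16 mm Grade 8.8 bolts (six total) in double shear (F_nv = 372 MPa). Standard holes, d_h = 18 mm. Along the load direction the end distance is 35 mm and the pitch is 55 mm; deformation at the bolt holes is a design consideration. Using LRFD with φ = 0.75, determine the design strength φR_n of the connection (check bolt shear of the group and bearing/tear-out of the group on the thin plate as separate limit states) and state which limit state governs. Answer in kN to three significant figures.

Bolt shear: A_b = π·16²/4 = 201.1 mm²; R_n = 372 × 201.1 × 6 × 2 / 1000 = 897.5 kN → 0.75 × 897.5 = 673 kN.
Bearing (1.2 l_c t F_u ≤ 2.4 d t F_u): upper limit = 2.4·16·16·410 / 1000 = 251.9 kN.
  Edge l_c = 35 − 18/2 = 26 → r_n = 204.7 kN; interior l_c = 55 − 18 = 37 → r_n = 251.9 kN.
  R_n,bearing = 2·204.7 + 4·251.9 = 1417 kN → 0.75 × 1417 = 1060 kN.
Bolt shear governs: 673 kN.

673 kN (bolt shear governs)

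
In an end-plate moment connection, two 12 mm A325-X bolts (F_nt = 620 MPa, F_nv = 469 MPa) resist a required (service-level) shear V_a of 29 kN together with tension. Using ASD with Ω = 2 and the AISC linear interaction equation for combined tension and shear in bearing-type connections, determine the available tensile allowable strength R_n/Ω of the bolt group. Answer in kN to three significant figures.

A_b = π·12²/4 = 113.1 mm²; f_rv = 29 × 1000 / (2 × 113.1) = 128.2 MPa.
F'_nt = 1.3 F_nt − (Ω F_nt / F_nv) f_rv = 1.3·620 − (2·620/469)·128.2 = 467 MPa, capped at F_nt → F'_nt = 467 MPa.
R_n = F'_nt · A_b · n = 467 × 113.1 × 2 / 1000 = 105.6 kN.
Allowable strength R_n/Ω = 105.6 / 2 = 52.8 kN.

52.8 kN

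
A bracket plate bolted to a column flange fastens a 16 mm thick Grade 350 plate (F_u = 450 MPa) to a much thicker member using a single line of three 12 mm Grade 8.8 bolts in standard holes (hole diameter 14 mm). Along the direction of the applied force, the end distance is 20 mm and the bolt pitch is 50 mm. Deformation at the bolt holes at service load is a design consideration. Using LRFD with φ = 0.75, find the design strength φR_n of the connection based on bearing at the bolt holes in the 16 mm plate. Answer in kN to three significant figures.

Per bolt r_n = 1.2 l_c t F_u ≤ 2.4 d t F_u; upper limit = 2.4 × 12 × 16 × 450 / 1000 = 207.4 kN.
Edge bolt: l_c = 20 − 14/2 = 13 mm → 1.2 × 13 × 16 × 450 / 1000 = 112.3 → r_n = 112.3 kN.
Interior bolts: l_c = 50 − 14 = 36 mm → 1.2 × 36 × 16 × 450 / 1000 = 311 → r_n = 207.4 kN.
R_n = 1 × 112.3 + 2 × 207.4 = 527 kN.
Design strength φR_n = 0.75 × 527 = 395 kN.

395 kN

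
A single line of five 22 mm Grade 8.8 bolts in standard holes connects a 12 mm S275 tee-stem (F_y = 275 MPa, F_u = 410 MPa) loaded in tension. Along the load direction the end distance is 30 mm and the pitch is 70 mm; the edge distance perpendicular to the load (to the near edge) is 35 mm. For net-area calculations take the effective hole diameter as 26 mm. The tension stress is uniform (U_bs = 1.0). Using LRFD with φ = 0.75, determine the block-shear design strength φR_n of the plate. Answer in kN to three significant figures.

Shear plane L_v = 30 + 4·70 = 310 mm; A_gv = 310 × 12 = 3720 mm².
A_nv = (310 − 4.5·26) × 12 = 2316 mm².
A_nt = (35 − 0.5·26) × 12 = 264 mm².
0.6 F_u A_nv = 569.7 kN; 0.6 F_y A_gv = 613.8 kN → shear rupture governs the shear term.
R_n = 569.7 + 1.0 × 410 × 264 / 1000 = 678 kN.
Design strength φR_n = 0.75 × 678 = 508 kN.

508 kN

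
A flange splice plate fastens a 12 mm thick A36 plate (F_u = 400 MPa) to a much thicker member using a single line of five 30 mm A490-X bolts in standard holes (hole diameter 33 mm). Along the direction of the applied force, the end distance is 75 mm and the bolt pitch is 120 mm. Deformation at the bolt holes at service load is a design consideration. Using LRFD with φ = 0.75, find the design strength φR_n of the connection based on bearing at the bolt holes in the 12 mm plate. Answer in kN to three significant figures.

1290 kN

Per bolt r_n = 1.2 l_c t F_u ≤ 2.4 d t F_u; upper limit = 2.4 × 30 × 12 × 400 / 1000 = 345.6 kN.
Edge bolt: l_c = 75 − 33/2 = 58.5 mm → 1.2 × 58.5 × 12 × 400 / 1000 = 337 → r_n = 337 kN.
Interior bolts: l_c = 120 − 33 = 87 mm → 1.2 × 87 × 12 × 400 / 1000 = 501.1 → r_n = 345.6 kN.
R_n = 1 × 337 + 4 × 345.6 = 1719 kN.
Design strength φR_n = 0.75 × 1719 = 1290 kN.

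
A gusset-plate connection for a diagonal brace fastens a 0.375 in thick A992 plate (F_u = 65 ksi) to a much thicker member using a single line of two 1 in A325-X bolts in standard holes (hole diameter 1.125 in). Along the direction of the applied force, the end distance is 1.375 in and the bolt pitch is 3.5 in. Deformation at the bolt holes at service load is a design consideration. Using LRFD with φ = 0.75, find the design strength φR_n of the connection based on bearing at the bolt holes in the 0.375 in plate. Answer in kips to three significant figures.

Per bolt r_n = 1.2 l_c t F_u ≤ 2.4 d t F_u; upper limit = 2.4 × 1 × 0.375 × 65 = 58.5 kips.
Edge bolt: l_c = 1.375 − 1.125/2 = 0.8125 in → 1.2 × 0.8125 × 0.375 × 65 = 23.77 → r_n = 23.77 kips.
Interior bolts: l_c = 3.5 − 1.125 = 2.375 in → 1.2 × 2.375 × 0.375 × 65 = 69.47 → r_n = 58.5 kips.
R_n = 1 × 23.77 + 1 × 58.5 = 82.27 kips.
Design strength φR_n = 0.75 × 82.27 = 61.7 kips.

61.7 kips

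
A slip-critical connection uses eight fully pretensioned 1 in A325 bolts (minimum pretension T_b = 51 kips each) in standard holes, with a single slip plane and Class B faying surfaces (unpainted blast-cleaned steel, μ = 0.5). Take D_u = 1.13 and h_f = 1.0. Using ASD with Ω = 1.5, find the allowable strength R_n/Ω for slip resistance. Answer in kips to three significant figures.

R_n = μ · D_u · h_f · T_b · n_s · n_b = 0.5 × 1.13 × 1.0 × 51 × 1 × 8 = 230.5 kips.
Allowable strength R_n/Ω = 230.5 / 1.5 = 154 kips.

154 kips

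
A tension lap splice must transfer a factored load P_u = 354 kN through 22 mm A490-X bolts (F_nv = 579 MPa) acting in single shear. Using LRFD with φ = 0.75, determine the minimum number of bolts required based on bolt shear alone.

A_b = π·22²/4 = 380.1 mm².
Per-bolt design strength φR_n = 0.75 × 579 × 380.1 × 1 / 1000 = 165.1 kN.
n ≥ 354 / 165.1 = 2.145 → use 3 bolts.

3 bolts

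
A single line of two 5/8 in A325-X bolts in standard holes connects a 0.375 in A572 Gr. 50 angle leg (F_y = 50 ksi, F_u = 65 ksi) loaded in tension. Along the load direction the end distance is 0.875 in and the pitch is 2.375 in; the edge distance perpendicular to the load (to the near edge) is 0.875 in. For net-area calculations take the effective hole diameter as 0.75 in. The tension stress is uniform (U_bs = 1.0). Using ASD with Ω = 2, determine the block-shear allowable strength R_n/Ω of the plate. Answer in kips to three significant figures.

21.6 kips

Shear plane L_v = 0.875 + 1·2.375 = 3.25 in; A_gv = 3.25 × 0.375 = 1.219 in².
A_nv = (3.25 − 1.5·0.75) × 0.375 = 0.7969 in².
A_nt = (0.875 − 0.5·0.75) × 0.375 = 0.1875 in².
0.6 F_u A_nv = 31.08 kips; 0.6 F_y A_gv = 36.56 kips → shear rupture governs the shear term.
R_n = 31.08 + 1.0 × 65 × 0.1875 = 43.27 kips.
Allowable strength R_n/Ω = 43.27 / 2 = 21.6 kips.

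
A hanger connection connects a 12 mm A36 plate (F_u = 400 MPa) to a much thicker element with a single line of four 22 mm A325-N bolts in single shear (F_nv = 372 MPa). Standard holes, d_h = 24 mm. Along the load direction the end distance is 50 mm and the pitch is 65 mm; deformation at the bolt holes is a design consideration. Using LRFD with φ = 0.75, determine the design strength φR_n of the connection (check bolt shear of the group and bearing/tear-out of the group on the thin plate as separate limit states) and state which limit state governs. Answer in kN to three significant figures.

Bolt shear: A_b = π·22²/4 = 380.1 mm²; R_n = 372 × 380.1 × 4 × 1 / 1000 = 565.6 kN → 0.75 × 565.6 = 424 kN.
Bearing (1.2 l_c t F_u ≤ 2.4 d t F_u): upper limit = 2.4·22·12·400 / 1000 = 253.4 kN.
  Edge l_c = 50 − 24/2 = 38 → r_n = 218.9 kN; interior l_c = 65 − 24 = 41 → r_n = 236.2 kN.
  R_n,bearing = 1·218.9 + 3·236.2 = 927.4 kN → 0.75 × 927.4 = 696 kN.
Bolt shear governs: 424 kN.

424 kN (bolt shear governs)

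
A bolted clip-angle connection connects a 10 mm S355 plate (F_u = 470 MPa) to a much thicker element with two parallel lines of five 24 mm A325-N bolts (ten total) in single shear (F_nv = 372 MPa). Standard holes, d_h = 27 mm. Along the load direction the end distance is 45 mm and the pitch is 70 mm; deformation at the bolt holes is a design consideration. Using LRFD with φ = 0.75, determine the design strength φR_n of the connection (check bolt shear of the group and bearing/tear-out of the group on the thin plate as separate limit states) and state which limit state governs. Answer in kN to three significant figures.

1260 kN (bolt shear governs)

Bolt shear: A_b = π·24²/4 = 452.4 mm²; R_n = 372 × 452.4 × 10 × 1 / 1000 = 1683 kN → 0.75 × 1683 = 1260 kN.
Bearing (1.2 l_c t F_u ≤ 2.4 d t F_u): upper limit = 2.4·24·10·470 / 1000 = 270.7 kN.
  Edge l_c = 45 − 27/2 = 31.5 → r_n = 177.7 kN; interior l_c = 70 − 27 = 43 → r_n = 242.5 kN.
  R_n,bearing = 2·177.7 + 8·242.5 = 2295 kN → 0.75 × 2295 = 1720 kN.
Bolt shear governs: 1260 kN.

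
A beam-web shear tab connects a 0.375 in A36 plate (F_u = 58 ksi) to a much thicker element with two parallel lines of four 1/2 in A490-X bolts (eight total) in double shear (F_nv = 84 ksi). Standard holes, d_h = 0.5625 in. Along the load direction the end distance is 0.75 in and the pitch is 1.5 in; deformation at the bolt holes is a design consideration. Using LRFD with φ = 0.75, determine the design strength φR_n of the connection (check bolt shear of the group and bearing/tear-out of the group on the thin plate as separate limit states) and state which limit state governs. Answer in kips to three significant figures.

Bolt shear: A_b = π·0.5²/4 = 0.1963 in²; R_n = 84 × 0.1963 × 8 × 2 = 263.9 kips → 0.75 × 263.9 = 198 kips.
Bearing (1.2 l_c t F_u ≤ 2.4 d t F_u): upper limit = 2.4·0.5·0.375·58 = 26.1 kips.
  Edge l_c = 0.75 − 0.5625/2 = 0.4688 → r_n = 12.23 kips; interior l_c = 1.5 − 0.5625 = 0.9375 → r_n = 24.47 kips.
  R_n,bearing = 2·12.23 + 6·24.47 = 171.3 kips → 0.75 × 171.3 = 128 kips.
Bearing governs: 128 kips.

128 kips (bearing governs)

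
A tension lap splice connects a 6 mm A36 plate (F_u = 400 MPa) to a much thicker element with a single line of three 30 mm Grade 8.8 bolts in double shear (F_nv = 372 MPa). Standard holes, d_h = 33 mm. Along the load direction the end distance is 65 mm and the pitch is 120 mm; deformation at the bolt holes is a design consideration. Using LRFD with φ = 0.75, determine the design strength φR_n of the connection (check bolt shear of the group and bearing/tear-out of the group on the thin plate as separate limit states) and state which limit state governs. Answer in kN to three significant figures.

364 kN (bearing governs)

Bolt shear: A_b = π·30²/4 = 706.9 mm²; R_n = 372 × 706.9 × 3 × 2 / 1000 = 1578 kN → 0.75 × 1578 = 1180 kN.
Bearing (1.2 l_c t F_u ≤ 2.4 d t F_u): upper limit = 2.4·30·6·400 / 1000 = 172.8 kN.
  Edge l_c = 65 − 33/2 = 48.5 → r_n = 139.7 kN; interior l_c = 120 − 33 = 87 → r_n = 172.8 kN.
  R_n,bearing = 1·139.7 + 2·172.8 = 485.3 kN → 0.75 × 485.3 = 364 kN.
Bearing governs: 364 kN.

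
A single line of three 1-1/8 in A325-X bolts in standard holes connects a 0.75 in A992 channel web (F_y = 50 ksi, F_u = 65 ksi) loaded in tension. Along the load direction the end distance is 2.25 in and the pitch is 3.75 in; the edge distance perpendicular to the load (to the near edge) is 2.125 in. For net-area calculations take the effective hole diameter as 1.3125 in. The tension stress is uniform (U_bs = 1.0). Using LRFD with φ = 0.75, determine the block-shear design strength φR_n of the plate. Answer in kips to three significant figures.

Shear plane L_v = 2.25 + 2·3.75 = 9.75 in; A_gv = 9.75 × 0.75 = 7.312 in².
A_nv = (9.75 − 2.5·1.3125) × 0.75 = 4.852 in².
A_nt = (2.125 − 0.5·1.3125) × 0.75 = 1.102 in².
0.6 F_u A_nv = 189.2 kips; 0.6 F_y A_gv = 219.4 kips → shear rupture governs the shear term.
R_n = 189.2 + 1.0 × 65 × 1.102 = 260.8 kips.
Design strength φR_n = 0.75 × 260.8 = 196 kips.

196 kips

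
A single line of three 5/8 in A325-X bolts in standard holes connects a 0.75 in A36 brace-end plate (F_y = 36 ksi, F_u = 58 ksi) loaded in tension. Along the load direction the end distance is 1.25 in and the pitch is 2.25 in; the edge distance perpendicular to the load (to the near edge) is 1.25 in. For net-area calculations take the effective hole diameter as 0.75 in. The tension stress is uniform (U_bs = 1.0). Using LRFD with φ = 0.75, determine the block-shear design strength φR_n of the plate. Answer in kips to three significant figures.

98.4 kips

Shear plane L_v = 1.25 + 2·2.25 = 5.75 in; A_gv = 5.75 × 0.75 = 4.312 in².
A_nv = (5.75 − 2.5·0.75) × 0.75 = 2.906 in².
A_nt = (1.25 − 0.5·0.75) × 0.75 = 0.6562 in².
0.6 F_u A_nv = 101.1 kips; 0.6 F_y A_gv = 93.15 kips → shear yielding governs the shear term.
R_n = 93.15 + 1.0 × 58 × 0.6562 = 131.2 kips.
Design strength φR_n = 0.75 × 131.2 = 98.4 kips.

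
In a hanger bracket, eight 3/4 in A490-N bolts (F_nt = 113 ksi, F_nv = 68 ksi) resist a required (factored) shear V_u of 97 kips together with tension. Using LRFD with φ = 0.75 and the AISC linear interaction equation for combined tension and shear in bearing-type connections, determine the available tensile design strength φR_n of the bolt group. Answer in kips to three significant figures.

228 kips

A_b = π·0.75²/4 = 0.4418 in²; f_rv = 97 / (8 × 0.4418) = 27.45 ksi.
F'_nt = 1.3 F_nt − (F_nt / φF_nv) f_rv = 1.3·113 − (113/(0.75·68))·27.45 = 86.09 ksi, capped at F_nt → F'_nt = 86.09 ksi.
R_n = F'_nt · A_b · n = 86.09 × 0.4418 × 8 = 304.3 kips.
Design strength φR_n = 0.75 × 304.3 = 228 kips.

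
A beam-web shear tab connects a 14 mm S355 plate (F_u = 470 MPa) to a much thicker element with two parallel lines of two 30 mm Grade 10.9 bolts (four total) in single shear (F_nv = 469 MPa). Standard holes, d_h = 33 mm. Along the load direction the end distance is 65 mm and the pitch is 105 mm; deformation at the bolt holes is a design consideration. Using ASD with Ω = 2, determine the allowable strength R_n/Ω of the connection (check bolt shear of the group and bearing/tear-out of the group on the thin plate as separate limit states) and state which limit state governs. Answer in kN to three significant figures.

Bolt shear: A_b = π·30²/4 = 706.9 mm²; R_n = 469 × 706.9 × 4 × 1 / 1000 = 1326 kN → 1326 / 2 = 663 kN.
Bearing (1.2 l_c t F_u ≤ 2.4 d t F_u): upper limit = 2.4·30·14·470 / 1000 = 473.8 kN.
  Edge l_c = 65 − 33/2 = 48.5 → r_n = 383 kN; interior l_c = 105 − 33 = 72 → r_n = 473.8 kN.
  R_n,bearing = 2·383 + 2·473.8 = 1713 kN → 1713 / 2 = 857 kN.
Bolt shear governs: 663 kN.

663 kN (bolt shear governs)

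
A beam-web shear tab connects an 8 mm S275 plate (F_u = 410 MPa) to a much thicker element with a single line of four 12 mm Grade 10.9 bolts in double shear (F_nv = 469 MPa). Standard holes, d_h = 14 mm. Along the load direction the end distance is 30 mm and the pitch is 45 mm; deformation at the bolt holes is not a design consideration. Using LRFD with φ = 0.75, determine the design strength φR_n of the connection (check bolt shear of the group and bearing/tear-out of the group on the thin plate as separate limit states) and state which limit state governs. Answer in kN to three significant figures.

Bolt shear: A_b = π·12²/4 = 113.1 mm²; R_n = 469 × 113.1 × 4 × 2 / 1000 = 424.3 kN → 0.75 × 424.3 = 318 kN.
Bearing (1.5 l_c t F_u ≤ 3.0 d t F_u): upper limit = 3.0·12·8·410 / 1000 = 118.1 kN.
  Edge l_c = 30 − 14/2 = 23 → r_n = 113.2 kN; interior l_c = 45 − 14 = 31 → r_n = 118.1 kN.
  R_n,bearing = 1·113.2 + 3·118.1 = 467.4 kN → 0.75 × 467.4 = 351 kN.
Bolt shear governs: 318 kN.

318 kN (bolt shear governs)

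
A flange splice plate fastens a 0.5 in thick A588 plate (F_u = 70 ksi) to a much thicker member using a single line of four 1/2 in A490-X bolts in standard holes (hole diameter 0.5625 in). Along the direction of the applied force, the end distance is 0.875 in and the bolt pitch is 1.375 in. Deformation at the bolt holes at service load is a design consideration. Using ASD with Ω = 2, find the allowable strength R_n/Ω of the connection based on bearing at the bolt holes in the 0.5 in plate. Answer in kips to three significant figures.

Per bolt r_n = 1.2 l_c t F_u ≤ 2.4 d t F_u; upper limit = 2.4 × 0.5 × 0.5 × 70 = 42 kips.
Edge bolt: l_c = 0.875 − 0.5625/2 = 0.5938 in → 1.2 × 0.5938 × 0.5 × 70 = 24.94 → r_n = 24.94 kips.
Interior bolts: l_c = 1.375 − 0.5625 = 0.8125 in → 1.2 × 0.8125 × 0.5 × 70 = 34.12 → r_n = 34.12 kips.
R_n = 1 × 24.94 + 3 × 34.12 = 127.3 kips.
Allowable strength R_n/Ω = 127.3 / 2 = 63.7 kips.

63.7 kips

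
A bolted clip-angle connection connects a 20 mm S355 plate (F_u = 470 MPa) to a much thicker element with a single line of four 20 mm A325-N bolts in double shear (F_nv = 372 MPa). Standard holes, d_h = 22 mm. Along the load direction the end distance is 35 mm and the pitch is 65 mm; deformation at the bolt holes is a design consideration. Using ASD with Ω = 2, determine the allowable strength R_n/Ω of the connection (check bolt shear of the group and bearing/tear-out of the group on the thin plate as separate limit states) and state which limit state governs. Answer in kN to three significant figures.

467 kN (bolt shear governs)

Bolt shear: A_b = π·20²/4 = 314.2 mm²; R_n = 372 × 314.2 × 4 × 2 / 1000 = 934.9 kN → 934.9 / 2 = 467 kN.
Bearing (1.2 l_c t F_u ≤ 2.4 d t F_u): upper limit = 2.4·20·20·470 / 1000 = 451.2 kN.
  Edge l_c = 35 − 22/2 = 24 → r_n = 270.7 kN; interior l_c = 65 − 22 = 43 → r_n = 451.2 kN.
  R_n,bearing = 1·270.7 + 3·451.2 = 1624 kN → 1624 / 2 = 812 kN.
Bolt shear governs: 467 kN.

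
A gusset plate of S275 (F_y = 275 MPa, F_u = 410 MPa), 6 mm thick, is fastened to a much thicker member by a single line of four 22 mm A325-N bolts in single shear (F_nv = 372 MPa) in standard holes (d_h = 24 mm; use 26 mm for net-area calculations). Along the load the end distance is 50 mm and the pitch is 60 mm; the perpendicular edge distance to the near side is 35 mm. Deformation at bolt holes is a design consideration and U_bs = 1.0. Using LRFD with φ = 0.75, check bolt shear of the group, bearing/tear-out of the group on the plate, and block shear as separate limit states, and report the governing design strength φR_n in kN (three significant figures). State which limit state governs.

194 kN (block shear governs)

Bolt shear: A_b = π·22²/4 = 380.1 mm²; R_n = 372 × 380.1 × 4 × 1 / 1000 = 565.6 kN → 0.75 × 565.6 = 424 kN.
Bearing: edge l_c = 38, r_n = 112.2 kN; interior l_c = 36, r_n = 106.3 kN; R_n = 112.2 + 3·106.3 = 431 kN → 323 kN.
Block shear: A_gv = 1380, A_nv = 834, A_nt = 132 mm²; R_n = min(0.6F_uA_nv, 0.6F_yA_gv) + U_bs·F_u·A_nt = 259.3 kN → 194 kN.
Block shear governs: 194 kN.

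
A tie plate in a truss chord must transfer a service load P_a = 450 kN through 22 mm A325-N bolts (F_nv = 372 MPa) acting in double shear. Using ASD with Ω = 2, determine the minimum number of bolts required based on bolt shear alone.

4 bolts

A_b = π·22²/4 = 380.1 mm².
Per-bolt allowable strength R_n/Ω = 372 × 380.1 × 2 / 1000 / 2 = 141.4 kN.
n ≥ 450 / 141.4 = 3.182 → use 4 bolts.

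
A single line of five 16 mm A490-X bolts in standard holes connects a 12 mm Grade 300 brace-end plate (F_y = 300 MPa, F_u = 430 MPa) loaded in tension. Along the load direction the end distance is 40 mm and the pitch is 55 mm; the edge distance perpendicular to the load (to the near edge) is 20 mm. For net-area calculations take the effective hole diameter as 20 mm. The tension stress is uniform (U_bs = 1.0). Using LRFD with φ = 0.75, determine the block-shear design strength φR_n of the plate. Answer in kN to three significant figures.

433 kN

Shear plane L_v = 40 + 4·55 = 260 mm; A_gv = 260 × 12 = 3120 mm².
A_nv = (260 − 4.5·20) × 12 = 2040 mm².
A_nt = (20 − 0.5·20) × 12 = 120 mm².
0.6 F_u A_nv = 526.3 kN; 0.6 F_y A_gv = 561.6 kN → shear rupture governs the shear term.
R_n = 526.3 + 1.0 × 430 × 120 / 1000 = 577.9 kN.
Design strength φR_n = 0.75 × 577.9 = 433 kN.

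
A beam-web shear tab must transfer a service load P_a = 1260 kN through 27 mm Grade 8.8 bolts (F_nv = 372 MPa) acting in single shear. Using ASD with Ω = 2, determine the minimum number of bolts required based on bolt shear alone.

A_b = π·27²/4 = 572.6 mm².
Per-bolt allowable strength R_n/Ω = 372 × 572.6 × 1 / 1000 / 2 = 106.5 kN.
n ≥ 1260 / 106.5 = 11.83 → use 12 bolts.

12 bolts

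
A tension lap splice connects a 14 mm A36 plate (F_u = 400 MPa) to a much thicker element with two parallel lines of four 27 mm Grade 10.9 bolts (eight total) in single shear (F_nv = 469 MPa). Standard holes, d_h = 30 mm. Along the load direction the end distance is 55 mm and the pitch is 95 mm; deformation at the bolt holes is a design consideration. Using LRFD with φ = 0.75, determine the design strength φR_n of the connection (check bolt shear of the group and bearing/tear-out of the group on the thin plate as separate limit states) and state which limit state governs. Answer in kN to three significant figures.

1610 kN (bolt shear governs)

Bolt shear: A_b = π·27²/4 = 572.6 mm²; R_n = 469 × 572.6 × 8 × 1 / 1000 = 2148 kN → 0.75 × 2148 = 1610 kN.
Bearing (1.2 l_c t F_u ≤ 2.4 d t F_u): upper limit = 2.4·27·14·400 / 1000 = 362.9 kN.
  Edge l_c = 55 − 30/2 = 40 → r_n = 268.8 kN; interior l_c = 95 − 30 = 65 → r_n = 362.9 kN.
  R_n,bearing = 2·268.8 + 6·362.9 = 2715 kN → 0.75 × 2715 = 2040 kN.
Bolt shear governs: 1610 kN.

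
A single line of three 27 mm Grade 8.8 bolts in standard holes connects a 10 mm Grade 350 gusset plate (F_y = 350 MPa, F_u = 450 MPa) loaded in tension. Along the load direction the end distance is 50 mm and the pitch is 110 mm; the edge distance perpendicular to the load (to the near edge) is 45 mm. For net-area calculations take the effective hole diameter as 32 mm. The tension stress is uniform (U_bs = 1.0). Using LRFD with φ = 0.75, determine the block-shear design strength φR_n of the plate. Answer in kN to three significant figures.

483 kN

Shear plane L_v = 50 + 2·110 = 270 mm; A_gv = 270 × 10 = 2700 mm².
A_nv = (270 − 2.5·32) × 10 = 1900 mm².
A_nt = (45 − 0.5·32) × 10 = 290 mm².
0.6 F_u A_nv = 513 kN; 0.6 F_y A_gv = 567 kN → shear rupture governs the shear term.
R_n = 513 + 1.0 × 450 × 290 / 1000 = 643.5 kN.
Design strength φR_n = 0.75 × 643.5 = 483 kN.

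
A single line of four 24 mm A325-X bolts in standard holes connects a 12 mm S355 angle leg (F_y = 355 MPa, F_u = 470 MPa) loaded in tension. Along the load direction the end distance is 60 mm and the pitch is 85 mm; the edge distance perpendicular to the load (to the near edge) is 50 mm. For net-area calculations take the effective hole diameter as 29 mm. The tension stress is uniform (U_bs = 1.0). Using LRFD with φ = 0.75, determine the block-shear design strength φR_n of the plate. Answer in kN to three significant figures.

Shear plane L_v = 60 + 3·85 = 315 mm; A_gv = 315 × 12 = 3780 mm².
A_nv = (315 − 3.5·29) × 12 = 2562 mm².
A_nt = (50 − 0.5·29) × 12 = 426 mm².
0.6 F_u A_nv = 722.5 kN; 0.6 F_y A_gv = 805.1 kN → shear rupture governs the shear term.
R_n = 722.5 + 1.0 × 470 × 426 / 1000 = 922.7 kN.
Design strength φR_n = 0.75 × 922.7 = 692 kN.

692 kN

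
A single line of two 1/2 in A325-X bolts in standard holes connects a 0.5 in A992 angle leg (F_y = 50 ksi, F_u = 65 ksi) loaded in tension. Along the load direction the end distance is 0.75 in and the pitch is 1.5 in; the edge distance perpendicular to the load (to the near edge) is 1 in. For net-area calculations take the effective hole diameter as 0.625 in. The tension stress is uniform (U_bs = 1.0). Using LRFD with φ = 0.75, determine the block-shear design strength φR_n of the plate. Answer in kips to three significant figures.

36 kips

Shear plane L_v = 0.75 + 1·1.5 = 2.25 in; A_gv = 2.25 × 0.5 = 1.125 in².
A_nv = (2.25 − 1.5·0.625) × 0.5 = 0.6562 in².
A_nt = (1 − 0.5·0.625) × 0.5 = 0.3438 in².
0.6 F_u A_nv = 25.59 kips; 0.6 F_y A_gv = 33.75 kips → shear rupture governs the shear term.
R_n = 25.59 + 1.0 × 65 × 0.3438 = 47.94 kips.
Design strength φR_n = 0.75 × 47.94 = 36 kips.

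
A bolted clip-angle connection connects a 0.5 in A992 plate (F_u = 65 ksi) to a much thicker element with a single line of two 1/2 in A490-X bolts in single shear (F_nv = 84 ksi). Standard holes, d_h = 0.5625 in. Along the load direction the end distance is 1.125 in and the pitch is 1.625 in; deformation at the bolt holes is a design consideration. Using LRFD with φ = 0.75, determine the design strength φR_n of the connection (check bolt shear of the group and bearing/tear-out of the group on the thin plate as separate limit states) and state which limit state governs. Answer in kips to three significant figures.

24.7 kips (bolt shear governs)

Bolt shear: A_b = π·0.5²/4 = 0.1963 in²; R_n = 84 × 0.1963 × 2 × 1 = 32.99 kips → 0.75 × 32.99 = 24.7 kips.
Bearing (1.2 l_c t F_u ≤ 2.4 d t F_u): upper limit = 2.4·0.5·0.5·65 = 39 kips.
  Edge l_c = 1.125 − 0.5625/2 = 0.8438 → r_n = 32.91 kips; interior l_c = 1.625 − 0.5625 = 1.062 → r_n = 39 kips.
  R_n,bearing = 1·32.91 + 1·39 = 71.91 kips → 0.75 × 71.91 = 53.9 kips.
Bolt shear governs: 24.7 kips.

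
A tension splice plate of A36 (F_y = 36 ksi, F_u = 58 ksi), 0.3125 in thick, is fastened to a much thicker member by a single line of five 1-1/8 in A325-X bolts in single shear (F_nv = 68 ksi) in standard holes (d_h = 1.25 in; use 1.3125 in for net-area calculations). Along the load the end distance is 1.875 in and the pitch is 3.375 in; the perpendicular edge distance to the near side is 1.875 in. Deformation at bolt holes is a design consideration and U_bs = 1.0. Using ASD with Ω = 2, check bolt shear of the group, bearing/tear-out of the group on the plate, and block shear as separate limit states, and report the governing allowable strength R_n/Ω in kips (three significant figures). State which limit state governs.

Bolt shear: A_b = π·1.125²/4 = 0.994 in²; R_n = 68 × 0.994 × 5 × 1 = 338 kips → 338 / 2 = 169 kips.
Bearing: edge l_c = 1.25, r_n = 27.19 kips; interior l_c = 2.125, r_n = 46.22 kips; R_n = 27.19 + 4·46.22 = 212.1 kips → 106 kips.
Block shear: A_gv = 4.805, A_nv = 2.959, A_nt = 0.3809 in²; R_n = min(0.6F_uA_nv, 0.6F_yA_gv) + U_bs·F_u·A_nt = 125.1 kips → 62.5 kips.
Block shear governs: 62.5 kips.

62.5 kips (block shear governs)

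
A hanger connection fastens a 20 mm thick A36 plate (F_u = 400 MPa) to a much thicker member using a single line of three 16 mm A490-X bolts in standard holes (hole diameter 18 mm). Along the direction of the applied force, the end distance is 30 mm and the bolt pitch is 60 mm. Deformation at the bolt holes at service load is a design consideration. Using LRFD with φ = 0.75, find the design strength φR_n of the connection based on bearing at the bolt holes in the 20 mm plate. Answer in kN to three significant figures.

Per bolt r_n = 1.2 l_c t F_u ≤ 2.4 d t F_u; upper limit = 2.4 × 16 × 20 × 400 / 1000 = 307.2 kN.
Edge bolt: l_c = 30 − 18/2 = 21 mm → 1.2 × 21 × 20 × 400 / 1000 = 201.6 → r_n = 201.6 kN.
Interior bolts: l_c = 60 − 18 = 42 mm → 1.2 × 42 × 20 × 400 / 1000 = 403.2 → r_n = 307.2 kN.
R_n = 1 × 201.6 + 2 × 307.2 = 816 kN.
Design strength φR_n = 0.75 × 816 = 612 kN.

612 kN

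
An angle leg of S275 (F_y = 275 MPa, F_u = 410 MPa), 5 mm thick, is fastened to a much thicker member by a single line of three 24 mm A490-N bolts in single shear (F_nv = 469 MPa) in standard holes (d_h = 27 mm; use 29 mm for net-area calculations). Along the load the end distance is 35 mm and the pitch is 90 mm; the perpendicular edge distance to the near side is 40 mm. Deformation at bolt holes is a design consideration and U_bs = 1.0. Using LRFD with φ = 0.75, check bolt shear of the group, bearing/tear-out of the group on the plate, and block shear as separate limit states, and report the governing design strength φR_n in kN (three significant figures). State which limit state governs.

171 kN (block shear governs)

Bolt shear: A_b = π·24²/4 = 452.4 mm²; R_n = 469 × 452.4 × 3 × 1 / 1000 = 636.5 kN → 0.75 × 636.5 = 477 kN.
Bearing: edge l_c = 21.5, r_n = 52.89 kN; interior l_c = 63, r_n = 118.1 kN; R_n = 52.89 + 2·118.1 = 289.1 kN → 217 kN.
Block shear: A_gv = 1075, A_nv = 712.5, A_nt = 127.5 mm²; R_n = min(0.6F_uA_nv, 0.6F_yA_gv) + U_bs·F_u·A_nt = 227.6 kN → 171 kN.
Block shear governs: 171 kN.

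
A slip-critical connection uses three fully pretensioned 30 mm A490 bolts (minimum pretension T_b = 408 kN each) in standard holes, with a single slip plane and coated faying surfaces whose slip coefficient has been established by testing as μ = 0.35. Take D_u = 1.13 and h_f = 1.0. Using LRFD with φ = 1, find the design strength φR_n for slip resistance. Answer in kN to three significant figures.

R_n = μ · D_u · h_f · T_b · n_s · n_b = 0.35 × 1.13 × 1.0 × 408 × 1 × 3 = 484.1 kN.
Design strength φR_n = 1 × 484.1 = 484 kN.

484 kN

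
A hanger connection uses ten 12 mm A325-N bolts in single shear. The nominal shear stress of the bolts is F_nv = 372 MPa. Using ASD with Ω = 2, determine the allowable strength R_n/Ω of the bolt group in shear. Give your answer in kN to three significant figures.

210 kN

A_b = π × 12² / 4 = 113.1 mm².
R_n = F_nv · A_b · n · n_s = 372 × 113.1 × 10 × 1 / 1000 = 420.7 kN.
Allowable strength R_n/Ω = 420.7 / 2 = 210 kN.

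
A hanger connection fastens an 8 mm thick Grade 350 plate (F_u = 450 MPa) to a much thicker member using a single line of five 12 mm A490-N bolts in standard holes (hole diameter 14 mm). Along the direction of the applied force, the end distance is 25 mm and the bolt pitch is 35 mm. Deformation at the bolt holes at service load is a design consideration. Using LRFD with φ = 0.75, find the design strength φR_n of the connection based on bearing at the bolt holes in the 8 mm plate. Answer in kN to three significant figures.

Per bolt r_n = 1.2 l_c t F_u ≤ 2.4 d t F_u; upper limit = 2.4 × 12 × 8 × 450 / 1000 = 103.7 kN.
Edge bolt: l_c = 25 − 14/2 = 18 mm → 1.2 × 18 × 8 × 450 / 1000 = 77.76 → r_n = 77.76 kN.
Interior bolts: l_c = 35 − 14 = 21 mm → 1.2 × 21 × 8 × 450 / 1000 = 90.72 → r_n = 90.72 kN.
R_n = 1 × 77.76 + 4 × 90.72 = 440.6 kN.
Design strength φR_n = 0.75 × 440.6 = 330 kN.

330 kN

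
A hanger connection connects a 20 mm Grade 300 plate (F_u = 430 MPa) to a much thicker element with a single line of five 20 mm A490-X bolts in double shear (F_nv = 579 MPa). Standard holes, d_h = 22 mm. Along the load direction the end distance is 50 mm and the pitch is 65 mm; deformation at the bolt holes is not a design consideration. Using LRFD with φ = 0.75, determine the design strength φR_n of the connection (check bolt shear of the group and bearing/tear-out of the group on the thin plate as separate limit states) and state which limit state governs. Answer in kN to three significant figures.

1360 kN (bolt shear governs)

Bolt shear: A_b = π·20²/4 = 314.2 mm²; R_n = 579 × 314.2 × 5 × 2 / 1000 = 1819 kN → 0.75 × 1819 = 1360 kN.
Bearing (1.5 l_c t F_u ≤ 3.0 d t F_u): upper limit = 3.0·20·20·430 / 1000 = 516 kN.
  Edge l_c = 50 − 22/2 = 39 → r_n = 503.1 kN; interior l_c = 65 − 22 = 43 → r_n = 516 kN.
  R_n,bearing = 1·503.1 + 4·516 = 2567 kN → 0.75 × 2567 = 1930 kN.
Bolt shear governs: 1360 kN.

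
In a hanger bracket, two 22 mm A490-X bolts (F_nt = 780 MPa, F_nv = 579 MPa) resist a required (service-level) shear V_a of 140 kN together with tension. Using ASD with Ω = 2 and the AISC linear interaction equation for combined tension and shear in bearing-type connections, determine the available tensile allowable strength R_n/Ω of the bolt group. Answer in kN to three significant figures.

A_b = π·22²/4 = 380.1 mm²; f_rv = 140 × 1000 / (2 × 380.1) = 184.1 MPa.
F'_nt = 1.3 F_nt − (Ω F_nt / F_nv) f_rv = 1.3·780 − (2·780/579)·184.1 = 517.9 MPa, capped at F_nt → F'_nt = 517.9 MPa.
R_n = F'_nt · A_b · n = 517.9 × 380.1 × 2 / 1000 = 393.7 kN.
Allowable strength R_n/Ω = 393.7 / 2 = 197 kN.

197 kN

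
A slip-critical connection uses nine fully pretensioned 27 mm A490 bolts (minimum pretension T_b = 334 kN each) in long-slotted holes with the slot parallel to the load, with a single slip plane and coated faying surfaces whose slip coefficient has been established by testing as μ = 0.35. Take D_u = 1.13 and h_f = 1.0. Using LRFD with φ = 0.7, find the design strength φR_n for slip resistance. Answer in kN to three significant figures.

832 kN

R_n = μ · D_u · h_f · T_b · n_s · n_b = 0.35 × 1.13 × 1.0 × 334 × 1 × 9 = 1189 kN.
Design strength φR_n = 0.7 × 1189 = 832 kN.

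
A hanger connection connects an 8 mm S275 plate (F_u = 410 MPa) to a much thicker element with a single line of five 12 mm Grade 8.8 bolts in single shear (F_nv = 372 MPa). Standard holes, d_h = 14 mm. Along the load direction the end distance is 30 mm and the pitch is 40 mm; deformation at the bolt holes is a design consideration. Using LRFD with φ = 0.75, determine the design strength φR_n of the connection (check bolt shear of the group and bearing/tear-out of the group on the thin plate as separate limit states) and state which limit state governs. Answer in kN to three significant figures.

158 kN (bolt shear governs)

Bolt shear: A_b = π·12²/4 = 113.1 mm²; R_n = 372 × 113.1 × 5 × 1 / 1000 = 210.4 kN → 0.75 × 210.4 = 158 kN.
Bearing (1.2 l_c t F_u ≤ 2.4 d t F_u): upper limit = 2.4·12·8·410 / 1000 = 94.46 kN.
  Edge l_c = 30 − 14/2 = 23 → r_n = 90.53 kN; interior l_c = 40 − 14 = 26 → r_n = 94.46 kN.
  R_n,bearing = 1·90.53 + 4·94.46 = 468.4 kN → 0.75 × 468.4 = 351 kN.
Bolt shear governs: 158 kN.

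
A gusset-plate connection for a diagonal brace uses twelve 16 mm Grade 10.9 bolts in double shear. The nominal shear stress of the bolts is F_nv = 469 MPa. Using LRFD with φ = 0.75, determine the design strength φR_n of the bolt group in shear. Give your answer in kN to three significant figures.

A_b = π × 16² / 4 = 201.1 mm².
R_n = F_nv · A_b · n · n_s = 469 × 201.1 × 12 × 2 / 1000 = 2263 kN.
Design strength φR_n = 0.75 × 2263 = 1700 kN.

1700 kN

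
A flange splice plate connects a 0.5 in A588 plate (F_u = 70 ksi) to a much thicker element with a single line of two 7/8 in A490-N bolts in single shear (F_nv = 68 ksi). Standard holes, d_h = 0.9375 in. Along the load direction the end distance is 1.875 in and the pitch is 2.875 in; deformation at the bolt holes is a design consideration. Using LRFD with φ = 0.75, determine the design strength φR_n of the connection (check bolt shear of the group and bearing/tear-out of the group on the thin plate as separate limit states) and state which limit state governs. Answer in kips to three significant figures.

Bolt shear: A_b = π·0.875²/4 = 0.6013 in²; R_n = 68 × 0.6013 × 2 × 1 = 81.78 kips → 0.75 × 81.78 = 61.3 kips.
Bearing (1.2 l_c t F_u ≤ 2.4 d t F_u): upper limit = 2.4·0.875·0.5·70 = 73.5 kips.
  Edge l_c = 1.875 − 0.9375/2 = 1.406 → r_n = 59.06 kips; interior l_c = 2.875 − 0.9375 = 1.938 → r_n = 73.5 kips.
  R_n,bearing = 1·59.06 + 1·73.5 = 132.6 kips → 0.75 × 132.6 = 99.4 kips.
Bolt shear governs: 61.3 kips.

61.3 kips (bolt shear governs)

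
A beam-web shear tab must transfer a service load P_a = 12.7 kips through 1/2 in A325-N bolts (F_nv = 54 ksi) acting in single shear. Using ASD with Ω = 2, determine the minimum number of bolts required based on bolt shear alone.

3 bolts

A_b = π·0.5²/4 = 0.1963 in².
Per-bolt allowable strength R_n/Ω = 54 × 0.1963 × 1 / 2 = 5.301 kips.
n ≥ 12.7 / 5.301 = 2.396 → use 3 bolts.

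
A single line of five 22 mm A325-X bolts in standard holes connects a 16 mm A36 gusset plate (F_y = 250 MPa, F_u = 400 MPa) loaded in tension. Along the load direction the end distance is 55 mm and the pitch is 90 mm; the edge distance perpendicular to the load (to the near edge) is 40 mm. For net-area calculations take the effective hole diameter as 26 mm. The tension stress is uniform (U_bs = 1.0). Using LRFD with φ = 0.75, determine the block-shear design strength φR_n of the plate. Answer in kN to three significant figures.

877 kN

Shear plane L_v = 55 + 4·90 = 415 mm; A_gv = 415 × 16 = 6640 mm².
A_nv = (415 − 4.5·26) × 16 = 4768 mm².
A_nt = (40 − 0.5·26) × 16 = 432 mm².
0.6 F_u A_nv = 1144 kN; 0.6 F_y A_gv = 996 kN → shear yielding governs the shear term.
R_n = 996 + 1.0 × 400 × 432 / 1000 = 1169 kN.
Design strength φR_n = 0.75 × 1169 = 877 kN.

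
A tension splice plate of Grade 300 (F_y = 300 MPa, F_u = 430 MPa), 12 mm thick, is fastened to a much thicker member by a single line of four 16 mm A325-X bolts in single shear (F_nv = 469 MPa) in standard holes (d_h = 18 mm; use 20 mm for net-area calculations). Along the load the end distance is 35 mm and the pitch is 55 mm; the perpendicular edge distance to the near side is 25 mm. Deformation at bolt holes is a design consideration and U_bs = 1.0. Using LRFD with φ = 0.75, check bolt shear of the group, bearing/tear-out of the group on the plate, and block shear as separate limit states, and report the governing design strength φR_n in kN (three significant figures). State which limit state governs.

Bolt shear: A_b = π·16²/4 = 201.1 mm²; R_n = 469 × 201.1 × 4 × 1 / 1000 = 377.2 kN → 0.75 × 377.2 = 283 kN.
Bearing: edge l_c = 26, r_n = 161 kN; interior l_c = 37, r_n = 198.1 kN; R_n = 161 + 3·198.1 = 755.4 kN → 567 kN.
Block shear: A_gv = 2400, A_nv = 1560, A_nt = 180 mm²; R_n = min(0.6F_uA_nv, 0.6F_yA_gv) + U_bs·F_u·A_nt = 479.9 kN → 360 kN.
Bolt shear governs: 283 kN.

283 kN (bolt shear governs)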